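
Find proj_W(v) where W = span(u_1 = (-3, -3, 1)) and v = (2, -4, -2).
proj_W(v) = (-12/19, -12/19, 4/19)

Set up U = [u_1 | ... | u_1] ∈ R^(3×1). The projector onto W = col(U) is P = U (U^T U)^(-1) U^T.
Compute U^T U =
  [19],
and U^T v = (4).
Solve U^T U · c = U^T v for the coefficients: c = (4/19). The projection is proj_W(v) = U c.
Check: (v - proj_W(v)) · u_1 = 0  (should be 0).
Result: proj_W(v) = (-12/19, -12/19, 4/19).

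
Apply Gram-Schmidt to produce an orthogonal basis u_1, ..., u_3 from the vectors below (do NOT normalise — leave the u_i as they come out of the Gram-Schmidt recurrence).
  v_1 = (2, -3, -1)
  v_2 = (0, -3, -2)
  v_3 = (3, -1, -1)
Orthogonal basis:
  u_1 = (2, -3, -1)
  u_2 = (-11/7, -9/14, -17/14)
  u_3 = (33/61, 44/61, -66/61)

Apply the Gram-Schmidt recurrence
  u_1 = v_1
  u_i = v_i − Σ_{j<i} ((v_i · u_j) / (u_j · u_j)) · u_j.

Step by step this gives:
  u_1 = (2, -3, -1)
  u_2 = (-11/7, -9/14, -17/14)
  u_3 = (33/61, 44/61, -66/61)

Orthogonality check:
  u_2 · u_1 = 0 (should be 0)
  u_3 · u_1 = 0 (should be 0)
  u_3 · u_2 = 0 (should be 0)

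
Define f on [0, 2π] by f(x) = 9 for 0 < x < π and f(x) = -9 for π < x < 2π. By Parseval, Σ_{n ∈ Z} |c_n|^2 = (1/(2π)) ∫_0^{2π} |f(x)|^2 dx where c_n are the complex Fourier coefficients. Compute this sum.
Σ |c_n|^2 = 81

Parseval equates the L^2 energy of f (normalised by 1/(2π)) with the ℓ^2 sum of its Fourier coefficients: (1/(2π)) ∫_0^{2π} |f|^2 = Σ |c_n|^2.
Compute the left side: (1/(2π)) [∫_0^π 9^2 dx + ∫_π^{2π} (-9)^2 dx] = (1/(2π)) · (81π + 81π) = (81 + 81)/2 = 81.
So Σ_{n ∈ Z} |c_n|^2 = 81.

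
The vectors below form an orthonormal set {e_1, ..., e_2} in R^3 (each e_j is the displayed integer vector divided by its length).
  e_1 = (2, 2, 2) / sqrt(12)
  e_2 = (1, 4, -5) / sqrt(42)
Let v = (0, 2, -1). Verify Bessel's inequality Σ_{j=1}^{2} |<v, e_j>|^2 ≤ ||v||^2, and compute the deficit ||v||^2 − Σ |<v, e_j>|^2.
Σ |<v, e_j>|^2 = 61/14; ||v||^2 = 5; deficit = 9/14

Write each e_j = u_j / sqrt(<u_j, u_j>) where u_j is the displayed integer vector. Then <v, e_j> = <v, u_j> / sqrt(<u_j, u_j>), so |<v, e_j>|^2 = <v, u_j>^2 / <u_j, u_j>.
Coefficients: <v, e_1> = 2/sqrt(12), <v, e_2> = 13/sqrt(42).
Square and sum: Σ |<v, e_j>|^2 = 61/14.
Compute ||v||^2 = v·v = 5.
Deficit = 5 − 61/14 = 9/14 ≥ 0, confirming Bessel's inequality. (The deficit equals ||v − Σ <v,e_j> e_j||^2, the squared distance from v to span{e_j}.)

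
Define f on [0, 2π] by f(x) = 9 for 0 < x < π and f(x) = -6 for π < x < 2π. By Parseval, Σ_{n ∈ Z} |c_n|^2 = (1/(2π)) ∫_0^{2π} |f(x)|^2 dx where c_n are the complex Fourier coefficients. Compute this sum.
Σ |c_n|^2 = 117/2

Parseval equates the L^2 energy of f (normalised by 1/(2π)) with the ℓ^2 sum of its Fourier coefficients: (1/(2π)) ∫_0^{2π} |f|^2 = Σ |c_n|^2.
Compute the left side: (1/(2π)) [∫_0^π 9^2 dx + ∫_π^{2π} (-6)^2 dx] = (1/(2π)) · (81π + 36π) = (81 + 36)/2 = 117/2.
So Σ_{n ∈ Z} |c_n|^2 = 117/2.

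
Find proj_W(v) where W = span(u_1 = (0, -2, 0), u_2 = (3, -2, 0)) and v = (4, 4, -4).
proj_W(v) = (4, 4, 0)

Set up U = [u_1 | ... | u_2] ∈ R^(3×2). The projector onto W = col(U) is P = U (U^T U)^(-1) U^T.
Compute U^T U =
  [4, 4]
  [4, 13],
and U^T v = (-8, 4).
Solve U^T U · c = U^T v for the coefficients: c = (-10/3, 4/3). The projection is proj_W(v) = U c.
Check: (v - proj_W(v)) · u_1 = 0  (should be 0).
Check: (v - proj_W(v)) · u_2 = 0  (should be 0).
Result: proj_W(v) = (4, 4, 0).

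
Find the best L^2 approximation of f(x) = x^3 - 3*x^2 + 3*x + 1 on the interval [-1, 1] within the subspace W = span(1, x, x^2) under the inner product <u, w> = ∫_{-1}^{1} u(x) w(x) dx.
g(x) = -3*x^2 + 18*x/5 + 1

The best approximation g ∈ W is the orthogonal projection of f onto W. Writing g = a_0 + a_1 x + a_2 x^2, the coefficients solve the normal equations G · a = b where
  G_{ij} = <φ_i, φ_j> and b_i = <f, φ_i>, with φ_0 = 1, φ_1 = x, φ_2 = x^2.
G =
  [2, 0, 2/3]
  [0, 2/3, 0]
  [2/3, 0, 2/5],
b = (0, 12/5, -8/15).
Solving gives a_0 = 1, a_1 = 18/5, a_2 = -3, so
  g(x) = -3*x^2 + 18*x/5 + 1.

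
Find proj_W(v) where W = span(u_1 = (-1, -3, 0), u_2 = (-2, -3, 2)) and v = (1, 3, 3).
proj_W(v) = (-5/49, 165/49, 120/49)

Set up U = [u_1 | ... | u_2] ∈ R^(3×2). The projector onto W = col(U) is P = U (U^T U)^(-1) U^T.
Compute U^T U =
  [10, 11]
  [11, 17],
and U^T v = (-10, -5).
Solve U^T U · c = U^T v for the coefficients: c = (-115/49, 60/49). The projection is proj_W(v) = U c.
Check: (v - proj_W(v)) · u_1 = 0  (should be 0).
Check: (v - proj_W(v)) · u_2 = 0  (should be 0).
Result: proj_W(v) = (-5/49, 165/49, 120/49).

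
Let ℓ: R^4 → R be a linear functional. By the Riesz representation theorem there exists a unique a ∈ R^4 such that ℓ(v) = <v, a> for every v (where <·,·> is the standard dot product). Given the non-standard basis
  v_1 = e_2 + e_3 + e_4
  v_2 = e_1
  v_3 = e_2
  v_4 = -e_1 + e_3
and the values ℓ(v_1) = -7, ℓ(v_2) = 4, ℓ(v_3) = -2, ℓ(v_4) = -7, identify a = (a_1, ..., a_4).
a = (4, -2, -3, -2)

Write a = (a_1, ..., a_4) in the standard basis. For each basis vector v_i, ℓ(v_i) = <v_i, a> is a linear equation in the a_j's. Collect the n equations into a matrix system V a = ℓ, where row i of V is v_i (expressed in the standard basis). Since V is invertible (lower-triangular with 1s on the diagonal, up to permutation), solve by back-substitution:
  V =
[[0, 1, 1, 1],
 [1, 0, 0, 0],
 [0, 1, 0, 0],
 [-1, 0, 1, 0]]
  V a = (-7, 4, -2, -7)
Solving gives a = (4, -2, -3, -2).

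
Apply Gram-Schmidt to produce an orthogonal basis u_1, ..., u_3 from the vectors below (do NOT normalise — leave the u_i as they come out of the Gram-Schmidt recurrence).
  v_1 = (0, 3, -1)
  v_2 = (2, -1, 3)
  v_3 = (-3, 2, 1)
Orthogonal basis:
  u_1 = (0, 3, -1)
  u_2 = (2, 4/5, 12/5)
  u_3 = (-34/13, 17/26, 51/26)

Apply the Gram-Schmidt recurrence
  u_1 = v_1
  u_i = v_i − Σ_{j<i} ((v_i · u_j) / (u_j · u_j)) · u_j.

Step by step this gives:
  u_1 = (0, 3, -1)
  u_2 = (2, 4/5, 12/5)
  u_3 = (-34/13, 17/26, 51/26)

Orthogonality check:
  u_2 · u_1 = 0 (should be 0)
  u_3 · u_1 = 0 (should be 0)
  u_3 · u_2 = 0 (should be 0)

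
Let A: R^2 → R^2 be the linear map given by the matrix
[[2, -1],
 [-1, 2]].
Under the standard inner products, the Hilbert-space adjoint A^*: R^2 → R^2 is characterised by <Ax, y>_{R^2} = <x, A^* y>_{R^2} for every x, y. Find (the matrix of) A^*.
A^* = A^T =
[[2, -1],
 [-1, 2]]

For real matrices with standard dot products, the defining identity <Ax, y> = <x, A^* y> gives (Ax)^T y = x^T (A^*) y, i.e. x^T A^T y = x^T (A^*) y. Since this holds for all x, y, we must have A^* = A^T. Therefore
A^* =
[[2, -1],
 [-1, 2]].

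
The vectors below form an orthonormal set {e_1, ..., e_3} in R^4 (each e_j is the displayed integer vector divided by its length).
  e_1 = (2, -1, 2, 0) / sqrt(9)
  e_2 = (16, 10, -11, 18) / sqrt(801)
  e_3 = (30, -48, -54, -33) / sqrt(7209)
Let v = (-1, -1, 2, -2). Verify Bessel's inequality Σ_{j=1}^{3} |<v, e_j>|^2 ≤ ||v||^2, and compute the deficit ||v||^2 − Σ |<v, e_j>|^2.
Σ |<v, e_j>|^2 = 89/9; ||v||^2 = 10; deficit = 1/9

Write each e_j = u_j / sqrt(<u_j, u_j>) where u_j is the displayed integer vector. Then <v, e_j> = <v, u_j> / sqrt(<u_j, u_j>), so |<v, e_j>|^2 = <v, u_j>^2 / <u_j, u_j>.
Coefficients: <v, e_1> = 3/sqrt(9), <v, e_2> = -84/sqrt(801), <v, e_3> = -24/sqrt(7209).
Square and sum: Σ |<v, e_j>|^2 = 89/9.
Compute ||v||^2 = v·v = 10.
Deficit = 10 − 89/9 = 1/9 ≥ 0, confirming Bessel's inequality. (The deficit equals ||v − Σ <v,e_j> e_j||^2, the squared distance from v to span{e_j}.)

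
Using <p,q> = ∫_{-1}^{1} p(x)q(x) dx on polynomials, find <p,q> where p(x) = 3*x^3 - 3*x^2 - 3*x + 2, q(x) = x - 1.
<p,q> = -14/5

Expand the product: p(x)·q(x) = 3*x^4 - 6*x^3 + 5*x - 2.
∫_{-1}^{1} of each monomial x^k gives [2/(k+1) if k even, 0 if k odd]. Integrating term-by-term (or equivalently evaluating the antiderivative F(x) = 3*x^5/5 - 3*x^4/2 + 5*x^2/2 - 2*x at the endpoints):
  F(1) − F(−1) = -2/5 − (12/5) = -14/5.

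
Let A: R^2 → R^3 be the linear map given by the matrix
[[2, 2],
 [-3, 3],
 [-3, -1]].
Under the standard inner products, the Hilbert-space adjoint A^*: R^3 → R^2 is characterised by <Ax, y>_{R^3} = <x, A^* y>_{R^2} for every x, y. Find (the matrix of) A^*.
A^* = A^T =
[[2, -3, -3],
 [2, 3, -1]]

For real matrices with standard dot products, the defining identity <Ax, y> = <x, A^* y> gives (Ax)^T y = x^T (A^*) y, i.e. x^T A^T y = x^T (A^*) y. Since this holds for all x, y, we must have A^* = A^T. Therefore
A^* =
[[2, -3, -3],
 [2, 3, -1]].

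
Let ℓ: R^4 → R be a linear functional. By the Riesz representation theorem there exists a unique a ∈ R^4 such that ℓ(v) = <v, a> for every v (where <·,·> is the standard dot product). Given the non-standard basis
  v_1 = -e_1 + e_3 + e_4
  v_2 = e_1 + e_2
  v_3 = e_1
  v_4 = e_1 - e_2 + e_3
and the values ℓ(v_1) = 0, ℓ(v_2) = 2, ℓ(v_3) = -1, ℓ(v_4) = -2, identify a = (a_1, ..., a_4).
a = (-1, 3, 2, -3)

Write a = (a_1, ..., a_4) in the standard basis. For each basis vector v_i, ℓ(v_i) = <v_i, a> is a linear equation in the a_j's. Collect the n equations into a matrix system V a = ℓ, where row i of V is v_i (expressed in the standard basis). Since V is invertible (lower-triangular with 1s on the diagonal, up to permutation), solve by back-substitution:
  V =
[[-1, 0, 1, 1],
 [1, 1, 0, 0],
 [1, 0, 0, 0],
 [1, -1, 1, 0]]
  V a = (0, 2, -1, -2)
Solving gives a = (-1, 3, 2, -3).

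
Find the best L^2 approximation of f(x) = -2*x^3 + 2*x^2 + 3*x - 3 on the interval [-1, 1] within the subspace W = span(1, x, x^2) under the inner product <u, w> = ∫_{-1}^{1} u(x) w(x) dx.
g(x) = 2*x^2 + 9*x/5 - 3

The best approximation g ∈ W is the orthogonal projection of f onto W. Writing g = a_0 + a_1 x + a_2 x^2, the coefficients solve the normal equations G · a = b where
  G_{ij} = <φ_i, φ_j> and b_i = <f, φ_i>, with φ_0 = 1, φ_1 = x, φ_2 = x^2.
G =
  [2, 0, 2/3]
  [0, 2/3, 0]
  [2/3, 0, 2/5],
b = (-14/3, 6/5, -6/5).
Solving gives a_0 = -3, a_1 = 9/5, a_2 = 2, so
  g(x) = 2*x^2 + 9*x/5 - 3.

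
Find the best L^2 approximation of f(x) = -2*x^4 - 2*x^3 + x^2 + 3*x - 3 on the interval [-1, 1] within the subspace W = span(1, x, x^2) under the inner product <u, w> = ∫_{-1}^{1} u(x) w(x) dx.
g(x) = -5*x^2/7 + 9*x/5 - 99/35

The best approximation g ∈ W is the orthogonal projection of f onto W. Writing g = a_0 + a_1 x + a_2 x^2, the coefficients solve the normal equations G · a = b where
  G_{ij} = <φ_i, φ_j> and b_i = <f, φ_i>, with φ_0 = 1, φ_1 = x, φ_2 = x^2.
G =
  [2, 0, 2/3]
  [0, 2/3, 0]
  [2/3, 0, 2/5],
b = (-92/15, 6/5, -76/35).
Solving gives a_0 = -99/35, a_1 = 9/5, a_2 = -5/7, so
  g(x) = -5*x^2/7 + 9*x/5 - 99/35.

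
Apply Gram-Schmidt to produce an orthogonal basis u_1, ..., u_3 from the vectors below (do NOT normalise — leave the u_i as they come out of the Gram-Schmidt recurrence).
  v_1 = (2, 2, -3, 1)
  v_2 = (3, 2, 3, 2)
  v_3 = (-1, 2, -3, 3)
Orthogonal basis:
  u_1 = (2, 2, -3, 1)
  u_2 = (8/3, 5/3, 7/2, 11/6)
  u_3 = (-965/459, 334/459, -11/153, 1163/459)

Apply the Gram-Schmidt recurrence
  u_1 = v_1
  u_i = v_i − Σ_{j<i} ((v_i · u_j) / (u_j · u_j)) · u_j.

Step by step this gives:
  u_1 = (2, 2, -3, 1)
  u_2 = (8/3, 5/3, 7/2, 11/6)
  u_3 = (-965/459, 334/459, -11/153, 1163/459)

Orthogonality check:
  u_2 · u_1 = 0 (should be 0)
  u_3 · u_1 = 0 (should be 0)
  u_3 · u_2 = 0 (should be 0)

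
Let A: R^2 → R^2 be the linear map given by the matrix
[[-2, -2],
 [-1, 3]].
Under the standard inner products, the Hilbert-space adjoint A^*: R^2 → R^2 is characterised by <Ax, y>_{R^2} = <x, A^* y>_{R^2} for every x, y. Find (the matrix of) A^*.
A^* = A^T =
[[-2, -1],
 [-2, 3]]

For real matrices with standard dot products, the defining identity <Ax, y> = <x, A^* y> gives (Ax)^T y = x^T (A^*) y, i.e. x^T A^T y = x^T (A^*) y. Since this holds for all x, y, we must have A^* = A^T. Therefore
A^* =
[[-2, -1],
 [-2, 3]].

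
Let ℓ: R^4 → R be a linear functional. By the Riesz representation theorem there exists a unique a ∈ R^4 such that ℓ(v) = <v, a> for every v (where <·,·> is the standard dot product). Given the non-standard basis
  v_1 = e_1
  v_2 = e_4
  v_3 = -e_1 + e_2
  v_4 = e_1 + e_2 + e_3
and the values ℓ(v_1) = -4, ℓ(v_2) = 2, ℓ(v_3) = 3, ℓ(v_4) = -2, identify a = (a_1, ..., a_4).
a = (-4, -1, 3, 2)

Write a = (a_1, ..., a_4) in the standard basis. For each basis vector v_i, ℓ(v_i) = <v_i, a> is a linear equation in the a_j's. Collect the n equations into a matrix system V a = ℓ, where row i of V is v_i (expressed in the standard basis). Since V is invertible (lower-triangular with 1s on the diagonal, up to permutation), solve by back-substitution:
  V =
[[1, 0, 0, 0],
 [0, 0, 0, 1],
 [-1, 1, 0, 0],
 [1, 1, 1, 0]]
  V a = (-4, 2, 3, -2)
Solving gives a = (-4, -1, 3, 2).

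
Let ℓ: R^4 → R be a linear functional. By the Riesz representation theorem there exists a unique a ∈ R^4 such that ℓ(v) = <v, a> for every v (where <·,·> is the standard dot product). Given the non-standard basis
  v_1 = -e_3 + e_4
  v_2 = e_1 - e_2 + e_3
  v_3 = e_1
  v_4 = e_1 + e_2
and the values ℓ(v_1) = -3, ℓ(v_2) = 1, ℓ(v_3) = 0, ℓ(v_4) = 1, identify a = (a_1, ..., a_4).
a = (0, 1, 2, -1)

Write a = (a_1, ..., a_4) in the standard basis. For each basis vector v_i, ℓ(v_i) = <v_i, a> is a linear equation in the a_j's. Collect the n equations into a matrix system V a = ℓ, where row i of V is v_i (expressed in the standard basis). Since V is invertible (lower-triangular with 1s on the diagonal, up to permutation), solve by back-substitution:
  V =
[[0, 0, -1, 1],
 [1, -1, 1, 0],
 [1, 0, 0, 0],
 [1, 1, 0, 0]]
  V a = (-3, 1, 0, 1)
Solving gives a = (0, 1, 2, -1).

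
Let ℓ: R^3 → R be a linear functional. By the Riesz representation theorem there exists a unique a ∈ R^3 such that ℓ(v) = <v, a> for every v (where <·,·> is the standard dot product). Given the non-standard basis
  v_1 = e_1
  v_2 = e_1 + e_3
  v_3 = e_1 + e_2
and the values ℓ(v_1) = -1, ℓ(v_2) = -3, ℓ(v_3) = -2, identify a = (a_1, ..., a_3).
a = (-1, -1, -2)

Write a = (a_1, ..., a_3) in the standard basis. For each basis vector v_i, ℓ(v_i) = <v_i, a> is a linear equation in the a_j's. Collect the n equations into a matrix system V a = ℓ, where row i of V is v_i (expressed in the standard basis). Since V is invertible (lower-triangular with 1s on the diagonal, up to permutation), solve by back-substitution:
  V =
[[1, 0, 0],
 [1, 0, 1],
 [1, 1, 0]]
  V a = (-1, -3, -2)
Solving gives a = (-1, -1, -2).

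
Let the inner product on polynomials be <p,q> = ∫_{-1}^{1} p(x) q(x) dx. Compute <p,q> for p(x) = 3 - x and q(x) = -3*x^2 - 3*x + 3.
<p,q> = 14

Expand the product: p(x)·q(x) = 3*x^3 - 6*x^2 - 12*x + 9.
∫_{-1}^{1} of each monomial x^k gives [2/(k+1) if k even, 0 if k odd]. Integrating term-by-term (or equivalently evaluating the antiderivative F(x) = 3*x^4/4 - 2*x^3 - 6*x^2 + 9*x at the endpoints):
  F(1) − F(−1) = 7/4 − (-49/4) = 14.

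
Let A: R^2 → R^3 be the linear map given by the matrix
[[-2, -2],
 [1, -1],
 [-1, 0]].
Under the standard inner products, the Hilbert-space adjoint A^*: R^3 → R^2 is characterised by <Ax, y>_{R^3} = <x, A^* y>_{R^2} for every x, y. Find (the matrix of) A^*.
A^* = A^T =
[[-2, 1, -1],
 [-2, -1, 0]]

For real matrices with standard dot products, the defining identity <Ax, y> = <x, A^* y> gives (Ax)^T y = x^T (A^*) y, i.e. x^T A^T y = x^T (A^*) y. Since this holds for all x, y, we must have A^* = A^T. Therefore
A^* =
[[-2, 1, -1],
 [-2, -1, 0]].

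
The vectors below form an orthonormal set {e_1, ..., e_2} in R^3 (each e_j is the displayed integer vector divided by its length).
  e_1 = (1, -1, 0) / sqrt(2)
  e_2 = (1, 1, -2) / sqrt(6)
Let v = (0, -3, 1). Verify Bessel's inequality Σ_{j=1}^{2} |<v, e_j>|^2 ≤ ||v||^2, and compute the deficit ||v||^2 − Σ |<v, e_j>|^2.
Σ |<v, e_j>|^2 = 26/3; ||v||^2 = 10; deficit = 4/3

Write each e_j = u_j / sqrt(<u_j, u_j>) where u_j is the displayed integer vector. Then <v, e_j> = <v, u_j> / sqrt(<u_j, u_j>), so |<v, e_j>|^2 = <v, u_j>^2 / <u_j, u_j>.
Coefficients: <v, e_1> = 3/sqrt(2), <v, e_2> = -5/sqrt(6).
Square and sum: Σ |<v, e_j>|^2 = 26/3.
Compute ||v||^2 = v·v = 10.
Deficit = 10 − 26/3 = 4/3 ≥ 0, confirming Bessel's inequality. (The deficit equals ||v − Σ <v,e_j> e_j||^2, the squared distance from v to span{e_j}.)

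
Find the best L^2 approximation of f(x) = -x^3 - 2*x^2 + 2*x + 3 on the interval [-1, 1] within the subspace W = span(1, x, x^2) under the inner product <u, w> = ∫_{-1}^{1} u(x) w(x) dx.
g(x) = -2*x^2 + 7*x/5 + 3

The best approximation g ∈ W is the orthogonal projection of f onto W. Writing g = a_0 + a_1 x + a_2 x^2, the coefficients solve the normal equations G · a = b where
  G_{ij} = <φ_i, φ_j> and b_i = <f, φ_i>, with φ_0 = 1, φ_1 = x, φ_2 = x^2.
G =
  [2, 0, 2/3]
  [0, 2/3, 0]
  [2/3, 0, 2/5],
b = (14/3, 14/15, 6/5).
Solving gives a_0 = 3, a_1 = 7/5, a_2 = -2, so
  g(x) = -2*x^2 + 7*x/5 + 3.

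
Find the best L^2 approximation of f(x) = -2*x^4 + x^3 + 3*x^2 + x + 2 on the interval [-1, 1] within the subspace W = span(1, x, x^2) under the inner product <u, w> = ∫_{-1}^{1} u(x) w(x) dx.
g(x) = 9*x^2/7 + 8*x/5 + 76/35

The best approximation g ∈ W is the orthogonal projection of f onto W. Writing g = a_0 + a_1 x + a_2 x^2, the coefficients solve the normal equations G · a = b where
  G_{ij} = <φ_i, φ_j> and b_i = <f, φ_i>, with φ_0 = 1, φ_1 = x, φ_2 = x^2.
G =
  [2, 0, 2/3]
  [0, 2/3, 0]
  [2/3, 0, 2/5],
b = (26/5, 16/15, 206/105).
Solving gives a_0 = 76/35, a_1 = 8/5, a_2 = 9/7, so
  g(x) = 9*x^2/7 + 8*x/5 + 76/35.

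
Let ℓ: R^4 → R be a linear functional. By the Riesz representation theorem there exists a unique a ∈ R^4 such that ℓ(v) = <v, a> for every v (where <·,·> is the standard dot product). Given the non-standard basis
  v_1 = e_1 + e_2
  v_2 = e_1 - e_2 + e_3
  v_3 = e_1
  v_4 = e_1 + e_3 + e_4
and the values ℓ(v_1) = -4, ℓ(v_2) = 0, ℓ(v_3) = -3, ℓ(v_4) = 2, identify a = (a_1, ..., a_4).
a = (-3, -1, 2, 3)

Write a = (a_1, ..., a_4) in the standard basis. For each basis vector v_i, ℓ(v_i) = <v_i, a> is a linear equation in the a_j's. Collect the n equations into a matrix system V a = ℓ, where row i of V is v_i (expressed in the standard basis). Since V is invertible (lower-triangular with 1s on the diagonal, up to permutation), solve by back-substitution:
  V =
[[1, 1, 0, 0],
 [1, -1, 1, 0],
 [1, 0, 0, 0],
 [1, 0, 1, 1]]
  V a = (-4, 0, -3, 2)
Solving gives a = (-3, -1, 2, 3).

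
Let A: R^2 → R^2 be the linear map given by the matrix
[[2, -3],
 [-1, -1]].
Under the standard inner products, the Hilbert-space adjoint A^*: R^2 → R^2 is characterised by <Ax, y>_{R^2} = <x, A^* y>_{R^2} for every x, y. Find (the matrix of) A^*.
A^* = A^T =
[[2, -1],
 [-3, -1]]

For real matrices with standard dot products, the defining identity <Ax, y> = <x, A^* y> gives (Ax)^T y = x^T (A^*) y, i.e. x^T A^T y = x^T (A^*) y. Since this holds for all x, y, we must have A^* = A^T. Therefore
A^* =
[[2, -1],
 [-3, -1]].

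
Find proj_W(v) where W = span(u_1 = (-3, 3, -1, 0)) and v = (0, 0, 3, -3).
proj_W(v) = (9/19, -9/19, 3/19, 0)

Set up U = [u_1 | ... | u_1] ∈ R^(4×1). The projector onto W = col(U) is P = U (U^T U)^(-1) U^T.
Compute U^T U =
  [19],
and U^T v = (-3).
Solve U^T U · c = U^T v for the coefficients: c = (-3/19). The projection is proj_W(v) = U c.
Check: (v - proj_W(v)) · u_1 = 0  (should be 0).
Result: proj_W(v) = (9/19, -9/19, 3/19, 0).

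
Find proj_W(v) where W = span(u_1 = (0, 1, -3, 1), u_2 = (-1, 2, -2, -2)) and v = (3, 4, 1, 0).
proj_W(v) = (-27/107, 49/107, -39/107, -59/107)

Set up U = [u_1 | ... | u_2] ∈ R^(4×2). The projector onto W = col(U) is P = U (U^T U)^(-1) U^T.
Compute U^T U =
  [11, 6]
  [6, 13],
and U^T v = (1, 3).
Solve U^T U · c = U^T v for the coefficients: c = (-5/107, 27/107). The projection is proj_W(v) = U c.
Check: (v - proj_W(v)) · u_1 = 0  (should be 0).
Check: (v - proj_W(v)) · u_2 = 0  (should be 0).
Result: proj_W(v) = (-27/107, 49/107, -39/107, -59/107).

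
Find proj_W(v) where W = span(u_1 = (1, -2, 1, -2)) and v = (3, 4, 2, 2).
proj_W(v) = (-7/10, 7/5, -7/10, 7/5)

Set up U = [u_1 | ... | u_1] ∈ R^(4×1). The projector onto W = col(U) is P = U (U^T U)^(-1) U^T.
Compute U^T U =
  [10],
and U^T v = (-7).
Solve U^T U · c = U^T v for the coefficients: c = (-7/10). The projection is proj_W(v) = U c.
Check: (v - proj_W(v)) · u_1 = 0  (should be 0).
Result: proj_W(v) = (-7/10, 7/5, -7/10, 7/5).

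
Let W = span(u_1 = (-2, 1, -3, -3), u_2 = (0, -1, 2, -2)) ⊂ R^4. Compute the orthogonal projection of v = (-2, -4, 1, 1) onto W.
proj_W(v) = (50/103, -68/103, 161/103, -11/103)

Set up U = [u_1 | ... | u_2] ∈ R^(4×2). The projector onto W = col(U) is P = U (U^T U)^(-1) U^T.
Compute U^T U =
  [23, -1]
  [-1, 9],
and U^T v = (-6, 4).
Solve U^T U · c = U^T v for the coefficients: c = (-25/103, 43/103). The projection is proj_W(v) = U c.
Check: (v - proj_W(v)) · u_1 = 0  (should be 0).
Check: (v - proj_W(v)) · u_2 = 0  (should be 0).
Result: proj_W(v) = (50/103, -68/103, 161/103, -11/103).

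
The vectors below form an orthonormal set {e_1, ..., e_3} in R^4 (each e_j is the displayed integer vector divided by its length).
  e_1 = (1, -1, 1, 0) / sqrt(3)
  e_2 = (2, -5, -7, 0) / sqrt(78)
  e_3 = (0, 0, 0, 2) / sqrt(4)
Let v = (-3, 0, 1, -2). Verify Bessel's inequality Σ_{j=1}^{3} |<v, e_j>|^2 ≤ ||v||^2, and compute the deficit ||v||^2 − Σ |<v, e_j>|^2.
Σ |<v, e_j>|^2 = 15/2; ||v||^2 = 14; deficit = 13/2

Write each e_j = u_j / sqrt(<u_j, u_j>) where u_j is the displayed integer vector. Then <v, e_j> = <v, u_j> / sqrt(<u_j, u_j>), so |<v, e_j>|^2 = <v, u_j>^2 / <u_j, u_j>.
Coefficients: <v, e_1> = -2/sqrt(3), <v, e_2> = -13/sqrt(78), <v, e_3> = -4/sqrt(4).
Square and sum: Σ |<v, e_j>|^2 = 15/2.
Compute ||v||^2 = v·v = 14.
Deficit = 14 − 15/2 = 13/2 ≥ 0, confirming Bessel's inequality. (The deficit equals ||v − Σ <v,e_j> e_j||^2, the squared distance from v to span{e_j}.)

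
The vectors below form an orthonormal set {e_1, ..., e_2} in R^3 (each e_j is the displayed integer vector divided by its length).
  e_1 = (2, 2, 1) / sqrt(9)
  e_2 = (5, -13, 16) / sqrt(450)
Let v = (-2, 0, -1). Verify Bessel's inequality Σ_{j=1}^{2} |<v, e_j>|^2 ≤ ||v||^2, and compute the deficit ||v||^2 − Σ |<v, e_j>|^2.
Σ |<v, e_j>|^2 = 107/25; ||v||^2 = 5; deficit = 18/25

Write each e_j = u_j / sqrt(<u_j, u_j>) where u_j is the displayed integer vector. Then <v, e_j> = <v, u_j> / sqrt(<u_j, u_j>), so |<v, e_j>|^2 = <v, u_j>^2 / <u_j, u_j>.
Coefficients: <v, e_1> = -5/sqrt(9), <v, e_2> = -26/sqrt(450).
Square and sum: Σ |<v, e_j>|^2 = 107/25.
Compute ||v||^2 = v·v = 5.
Deficit = 5 − 107/25 = 18/25 ≥ 0, confirming Bessel's inequality. (The deficit equals ||v − Σ <v,e_j> e_j||^2, the squared distance from v to span{e_j}.)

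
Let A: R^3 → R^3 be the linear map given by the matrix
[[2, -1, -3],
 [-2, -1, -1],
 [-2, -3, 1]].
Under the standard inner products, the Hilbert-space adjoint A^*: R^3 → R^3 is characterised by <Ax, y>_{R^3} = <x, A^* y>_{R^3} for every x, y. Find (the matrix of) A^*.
A^* = A^T =
[[2, -2, -2],
 [-1, -1, -3],
 [-3, -1, 1]]

For real matrices with standard dot products, the defining identity <Ax, y> = <x, A^* y> gives (Ax)^T y = x^T (A^*) y, i.e. x^T A^T y = x^T (A^*) y. Since this holds for all x, y, we must have A^* = A^T. Therefore
A^* =
[[2, -2, -2],
 [-1, -1, -3],
 [-3, -1, 1]].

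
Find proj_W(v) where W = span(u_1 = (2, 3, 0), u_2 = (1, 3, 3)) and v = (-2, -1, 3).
proj_W(v) = (-25/14, -8/7, 43/14)

Set up U = [u_1 | ... | u_2] ∈ R^(3×2). The projector onto W = col(U) is P = U (U^T U)^(-1) U^T.
Compute U^T U =
  [13, 11]
  [11, 19],
and U^T v = (-7, 4).
Solve U^T U · c = U^T v for the coefficients: c = (-59/42, 43/42). The projection is proj_W(v) = U c.
Check: (v - proj_W(v)) · u_1 = 0  (should be 0).
Check: (v - proj_W(v)) · u_2 = 0  (should be 0).
Result: proj_W(v) = (-25/14, -8/7, 43/14).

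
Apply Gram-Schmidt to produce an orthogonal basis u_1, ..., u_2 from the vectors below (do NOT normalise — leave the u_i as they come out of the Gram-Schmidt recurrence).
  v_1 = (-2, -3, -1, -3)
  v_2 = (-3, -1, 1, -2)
Orthogonal basis:
  u_1 = (-2, -3, -1, -3)
  u_2 = (-41/23, 19/23, 37/23, -4/23)

Apply the Gram-Schmidt recurrence
  u_1 = v_1
  u_i = v_i − Σ_{j<i} ((v_i · u_j) / (u_j · u_j)) · u_j.

Step by step this gives:
  u_1 = (-2, -3, -1, -3)
  u_2 = (-41/23, 19/23, 37/23, -4/23)

Orthogonality check:
  u_2 · u_1 = 0 (should be 0)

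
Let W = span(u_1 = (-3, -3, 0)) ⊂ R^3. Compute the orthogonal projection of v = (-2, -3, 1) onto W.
proj_W(v) = (-5/2, -5/2, 0)

Set up U = [u_1 | ... | u_1] ∈ R^(3×1). The projector onto W = col(U) is P = U (U^T U)^(-1) U^T.
Compute U^T U =
  [18],
and U^T v = (15).
Solve U^T U · c = U^T v for the coefficients: c = (5/6). The projection is proj_W(v) = U c.
Check: (v - proj_W(v)) · u_1 = 0  (should be 0).
Result: proj_W(v) = (-5/2, -5/2, 0).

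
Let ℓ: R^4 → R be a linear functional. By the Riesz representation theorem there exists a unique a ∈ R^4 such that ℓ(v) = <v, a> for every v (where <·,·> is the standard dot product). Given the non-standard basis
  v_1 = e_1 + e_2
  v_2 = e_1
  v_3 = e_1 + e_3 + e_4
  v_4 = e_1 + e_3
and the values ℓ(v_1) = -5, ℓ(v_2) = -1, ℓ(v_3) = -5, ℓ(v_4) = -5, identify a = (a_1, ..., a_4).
a = (-1, -4, -4, 0)

Write a = (a_1, ..., a_4) in the standard basis. For each basis vector v_i, ℓ(v_i) = <v_i, a> is a linear equation in the a_j's. Collect the n equations into a matrix system V a = ℓ, where row i of V is v_i (expressed in the standard basis). Since V is invertible (lower-triangular with 1s on the diagonal, up to permutation), solve by back-substitution:
  V =
[[1, 1, 0, 0],
 [1, 0, 0, 0],
 [1, 0, 1, 1],
 [1, 0, 1, 0]]
  V a = (-5, -1, -5, -5)
Solving gives a = (-1, -4, -4, 0).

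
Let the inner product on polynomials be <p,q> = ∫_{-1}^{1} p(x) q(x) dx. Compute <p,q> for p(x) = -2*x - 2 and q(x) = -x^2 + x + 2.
<p,q> = -8

Expand the product: p(x)·q(x) = 2*x^3 - 6*x - 4.
∫_{-1}^{1} of each monomial x^k gives [2/(k+1) if k even, 0 if k odd]. Integrating term-by-term (or equivalently evaluating the antiderivative F(x) = x^4/2 - 3*x^2 - 4*x at the endpoints):
  F(1) − F(−1) = -13/2 − (3/2) = -8.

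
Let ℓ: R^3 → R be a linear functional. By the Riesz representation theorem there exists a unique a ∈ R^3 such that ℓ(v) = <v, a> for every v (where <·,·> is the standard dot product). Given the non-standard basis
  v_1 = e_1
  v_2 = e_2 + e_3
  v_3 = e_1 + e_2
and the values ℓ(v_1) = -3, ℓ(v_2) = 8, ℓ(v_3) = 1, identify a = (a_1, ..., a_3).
a = (-3, 4, 4)

Write a = (a_1, ..., a_3) in the standard basis. For each basis vector v_i, ℓ(v_i) = <v_i, a> is a linear equation in the a_j's. Collect the n equations into a matrix system V a = ℓ, where row i of V is v_i (expressed in the standard basis). Since V is invertible (lower-triangular with 1s on the diagonal, up to permutation), solve by back-substitution:
  V =
[[1, 0, 0],
 [0, 1, 1],
 [1, 1, 0]]
  V a = (-3, 8, 1)
Solving gives a = (-3, 4, 4).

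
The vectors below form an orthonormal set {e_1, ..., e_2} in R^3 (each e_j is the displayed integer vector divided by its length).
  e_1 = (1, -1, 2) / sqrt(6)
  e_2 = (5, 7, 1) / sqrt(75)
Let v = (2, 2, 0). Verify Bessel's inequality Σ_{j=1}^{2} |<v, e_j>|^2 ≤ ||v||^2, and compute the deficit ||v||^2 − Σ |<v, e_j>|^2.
Σ |<v, e_j>|^2 = 192/25; ||v||^2 = 8; deficit = 8/25

Write each e_j = u_j / sqrt(<u_j, u_j>) where u_j is the displayed integer vector. Then <v, e_j> = <v, u_j> / sqrt(<u_j, u_j>), so |<v, e_j>|^2 = <v, u_j>^2 / <u_j, u_j>.
Coefficients: <v, e_1> = 0/sqrt(6), <v, e_2> = 24/sqrt(75).
Square and sum: Σ |<v, e_j>|^2 = 192/25.
Compute ||v||^2 = v·v = 8.
Deficit = 8 − 192/25 = 8/25 ≥ 0, confirming Bessel's inequality. (The deficit equals ||v − Σ <v,e_j> e_j||^2, the squared distance from v to span{e_j}.)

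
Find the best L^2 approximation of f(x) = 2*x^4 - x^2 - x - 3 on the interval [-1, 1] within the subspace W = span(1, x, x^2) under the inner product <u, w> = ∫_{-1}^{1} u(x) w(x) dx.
g(x) = 5*x^2/7 - x - 111/35

The best approximation g ∈ W is the orthogonal projection of f onto W. Writing g = a_0 + a_1 x + a_2 x^2, the coefficients solve the normal equations G · a = b where
  G_{ij} = <φ_i, φ_j> and b_i = <f, φ_i>, with φ_0 = 1, φ_1 = x, φ_2 = x^2.
G =
  [2, 0, 2/3]
  [0, 2/3, 0]
  [2/3, 0, 2/5],
b = (-88/15, -2/3, -64/35).
Solving gives a_0 = -111/35, a_1 = -1, a_2 = 5/7, so
  g(x) = 5*x^2/7 - x - 111/35.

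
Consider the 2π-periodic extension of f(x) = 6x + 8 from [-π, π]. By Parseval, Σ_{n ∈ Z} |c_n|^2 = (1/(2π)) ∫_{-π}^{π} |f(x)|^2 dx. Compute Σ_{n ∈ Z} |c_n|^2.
Σ |c_n|^2 = 12π^2 + 64

Expand and integrate term by term over [-π, π]:
  ∫ (6x)^2 dx = 36·(2π^3/3); ∫ 2·6·(8)·x dx = 0 (odd integrand); ∫ 8^2 dx = 64·2π.
So (1/(2π)) ∫_{-π}^{π} (6x + 8)^2 dx = 36π^2/3 + 64 = 12π^2 + 64.
Parseval ⇒ Σ |c_n|^2 = 12π^2 + 64.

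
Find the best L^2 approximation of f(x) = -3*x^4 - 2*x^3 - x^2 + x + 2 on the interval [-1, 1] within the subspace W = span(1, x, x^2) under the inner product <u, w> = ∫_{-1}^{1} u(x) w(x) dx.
g(x) = -25*x^2/7 - x/5 + 79/35

The best approximation g ∈ W is the orthogonal projection of f onto W. Writing g = a_0 + a_1 x + a_2 x^2, the coefficients solve the normal equations G · a = b where
  G_{ij} = <φ_i, φ_j> and b_i = <f, φ_i>, with φ_0 = 1, φ_1 = x, φ_2 = x^2.
G =
  [2, 0, 2/3]
  [0, 2/3, 0]
  [2/3, 0, 2/5],
b = (32/15, -2/15, 8/105).
Solving gives a_0 = 79/35, a_1 = -1/5, a_2 = -25/7, so
  g(x) = -25*x^2/7 - x/5 + 79/35.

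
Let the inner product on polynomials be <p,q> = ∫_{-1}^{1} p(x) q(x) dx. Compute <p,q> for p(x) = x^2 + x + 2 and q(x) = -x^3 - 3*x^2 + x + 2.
<p,q> = 22/5

Expand the product: p(x)·q(x) = -x^5 - 4*x^4 - 4*x^3 - 3*x^2 + 4*x + 4.
∫_{-1}^{1} of each monomial x^k gives [2/(k+1) if k even, 0 if k odd]. Integrating term-by-term (or equivalently evaluating the antiderivative F(x) = -x^6/6 - 4*x^5/5 - x^4 - x^3 + 2*x^2 + 4*x at the endpoints):
  F(1) − F(−1) = 91/30 − (-41/30) = 22/5.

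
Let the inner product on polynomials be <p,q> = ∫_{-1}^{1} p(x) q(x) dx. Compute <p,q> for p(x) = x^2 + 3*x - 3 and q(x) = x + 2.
<p,q> = -26/3

Expand the product: p(x)·q(x) = x^3 + 5*x^2 + 3*x - 6.
∫_{-1}^{1} of each monomial x^k gives [2/(k+1) if k even, 0 if k odd]. Integrating term-by-term (or equivalently evaluating the antiderivative F(x) = x^4/4 + 5*x^3/3 + 3*x^2/2 - 6*x at the endpoints):
  F(1) − F(−1) = -31/12 − (73/12) = -26/3.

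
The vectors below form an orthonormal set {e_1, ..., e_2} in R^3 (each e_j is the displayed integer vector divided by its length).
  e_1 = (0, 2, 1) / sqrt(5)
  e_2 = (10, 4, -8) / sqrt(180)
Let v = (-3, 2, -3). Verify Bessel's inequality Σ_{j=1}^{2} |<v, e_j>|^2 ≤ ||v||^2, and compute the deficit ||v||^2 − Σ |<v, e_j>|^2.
Σ |<v, e_j>|^2 = 2/9; ||v||^2 = 22; deficit = 196/9

Write each e_j = u_j / sqrt(<u_j, u_j>) where u_j is the displayed integer vector. Then <v, e_j> = <v, u_j> / sqrt(<u_j, u_j>), so |<v, e_j>|^2 = <v, u_j>^2 / <u_j, u_j>.
Coefficients: <v, e_1> = 1/sqrt(5), <v, e_2> = 2/sqrt(180).
Square and sum: Σ |<v, e_j>|^2 = 2/9.
Compute ||v||^2 = v·v = 22.
Deficit = 22 − 2/9 = 196/9 ≥ 0, confirming Bessel's inequality. (The deficit equals ||v − Σ <v,e_j> e_j||^2, the squared distance from v to span{e_j}.)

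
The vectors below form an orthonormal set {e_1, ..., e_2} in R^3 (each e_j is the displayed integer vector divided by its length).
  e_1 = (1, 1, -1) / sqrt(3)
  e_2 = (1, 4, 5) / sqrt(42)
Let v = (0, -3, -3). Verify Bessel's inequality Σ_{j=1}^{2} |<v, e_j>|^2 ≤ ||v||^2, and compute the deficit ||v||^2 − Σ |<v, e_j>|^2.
Σ |<v, e_j>|^2 = 243/14; ||v||^2 = 18; deficit = 9/14

Write each e_j = u_j / sqrt(<u_j, u_j>) where u_j is the displayed integer vector. Then <v, e_j> = <v, u_j> / sqrt(<u_j, u_j>), so |<v, e_j>|^2 = <v, u_j>^2 / <u_j, u_j>.
Coefficients: <v, e_1> = 0/sqrt(3), <v, e_2> = -27/sqrt(42).
Square and sum: Σ |<v, e_j>|^2 = 243/14.
Compute ||v||^2 = v·v = 18.
Deficit = 18 − 243/14 = 9/14 ≥ 0, confirming Bessel's inequality. (The deficit equals ||v − Σ <v,e_j> e_j||^2, the squared distance from v to span{e_j}.)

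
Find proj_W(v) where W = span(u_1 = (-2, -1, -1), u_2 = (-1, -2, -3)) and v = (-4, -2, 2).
proj_W(v) = (-152/35, -2/7, 34/35)

Set up U = [u_1 | ... | u_2] ∈ R^(3×2). The projector onto W = col(U) is P = U (U^T U)^(-1) U^T.
Compute U^T U =
  [6, 7]
  [7, 14],
and U^T v = (8, 2).
Solve U^T U · c = U^T v for the coefficients: c = (14/5, -44/35). The projection is proj_W(v) = U c.
Check: (v - proj_W(v)) · u_1 = 0  (should be 0).
Check: (v - proj_W(v)) · u_2 = 0  (should be 0).
Result: proj_W(v) = (-152/35, -2/7, 34/35).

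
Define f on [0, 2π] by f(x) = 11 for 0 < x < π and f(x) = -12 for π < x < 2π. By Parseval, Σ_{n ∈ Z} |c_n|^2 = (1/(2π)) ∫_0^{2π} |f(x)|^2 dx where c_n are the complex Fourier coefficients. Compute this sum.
Σ |c_n|^2 = 265/2

Parseval equates the L^2 energy of f (normalised by 1/(2π)) with the ℓ^2 sum of its Fourier coefficients: (1/(2π)) ∫_0^{2π} |f|^2 = Σ |c_n|^2.
Compute the left side: (1/(2π)) [∫_0^π 11^2 dx + ∫_π^{2π} (-12)^2 dx] = (1/(2π)) · (121π + 144π) = (121 + 144)/2 = 265/2.
So Σ_{n ∈ Z} |c_n|^2 = 265/2.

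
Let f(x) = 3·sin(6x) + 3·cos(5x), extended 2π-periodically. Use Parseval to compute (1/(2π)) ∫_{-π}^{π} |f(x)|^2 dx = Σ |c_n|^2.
Σ |c_n|^2 = 9

Expand |f|^2 and use orthogonality of {sin(nx), cos(mx)} on [-π, π]:
  ∫_{-π}^{π} sin(nx)^2 dx = π, ∫ cos(mx)^2 dx = π, and cross terms integrate to 0.
So ∫_{-π}^{π} f(x)^2 dx = 3^2 · π + 3^2 · π = (9 + 9)π.
Divide by 2π: (9 + 9)/2 = 9.
By Parseval, this equals Σ |c_n|^2.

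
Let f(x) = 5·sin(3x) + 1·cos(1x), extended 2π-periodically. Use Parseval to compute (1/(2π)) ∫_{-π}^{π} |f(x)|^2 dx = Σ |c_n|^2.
Σ |c_n|^2 = 13

Expand |f|^2 and use orthogonality of {sin(nx), cos(mx)} on [-π, π]:
  ∫_{-π}^{π} sin(nx)^2 dx = π, ∫ cos(mx)^2 dx = π, and cross terms integrate to 0.
So ∫_{-π}^{π} f(x)^2 dx = 5^2 · π + 1^2 · π = (25 + 1)π.
Divide by 2π: (25 + 1)/2 = 13.
By Parseval, this equals Σ |c_n|^2.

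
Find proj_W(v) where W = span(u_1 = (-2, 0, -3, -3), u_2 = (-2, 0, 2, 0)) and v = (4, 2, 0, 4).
proj_W(v) = (196/43, 0, 24/43, 132/43)

Set up U = [u_1 | ... | u_2] ∈ R^(4×2). The projector onto W = col(U) is P = U (U^T U)^(-1) U^T.
Compute U^T U =
  [22, -2]
  [-2, 8],
and U^T v = (-20, -8).
Solve U^T U · c = U^T v for the coefficients: c = (-44/43, -54/43). The projection is proj_W(v) = U c.
Check: (v - proj_W(v)) · u_1 = 0  (should be 0).
Check: (v - proj_W(v)) · u_2 = 0  (should be 0).
Result: proj_W(v) = (196/43, 0, 24/43, 132/43).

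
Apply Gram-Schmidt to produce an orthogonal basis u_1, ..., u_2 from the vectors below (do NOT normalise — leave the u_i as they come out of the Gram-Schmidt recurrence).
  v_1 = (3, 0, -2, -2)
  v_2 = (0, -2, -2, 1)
Orthogonal basis:
  u_1 = (3, 0, -2, -2)
  u_2 = (-6/17, -2, -30/17, 21/17)

Apply the Gram-Schmidt recurrence
  u_1 = v_1
  u_i = v_i − Σ_{j<i} ((v_i · u_j) / (u_j · u_j)) · u_j.

Step by step this gives:
  u_1 = (3, 0, -2, -2)
  u_2 = (-6/17, -2, -30/17, 21/17)

Orthogonality check:
  u_2 · u_1 = 0 (should be 0)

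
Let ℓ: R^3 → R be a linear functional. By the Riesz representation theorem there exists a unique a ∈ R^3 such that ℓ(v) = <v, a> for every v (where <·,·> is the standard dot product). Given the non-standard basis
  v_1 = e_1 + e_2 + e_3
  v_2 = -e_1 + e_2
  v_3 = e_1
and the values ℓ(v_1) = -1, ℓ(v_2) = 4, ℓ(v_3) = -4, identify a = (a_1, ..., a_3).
a = (-4, 0, 3)

Write a = (a_1, ..., a_3) in the standard basis. For each basis vector v_i, ℓ(v_i) = <v_i, a> is a linear equation in the a_j's. Collect the n equations into a matrix system V a = ℓ, where row i of V is v_i (expressed in the standard basis). Since V is invertible (lower-triangular with 1s on the diagonal, up to permutation), solve by back-substitution:
  V =
[[1, 1, 1],
 [-1, 1, 0],
 [1, 0, 0]]
  V a = (-1, 4, -4)
Solving gives a = (-4, 0, 3).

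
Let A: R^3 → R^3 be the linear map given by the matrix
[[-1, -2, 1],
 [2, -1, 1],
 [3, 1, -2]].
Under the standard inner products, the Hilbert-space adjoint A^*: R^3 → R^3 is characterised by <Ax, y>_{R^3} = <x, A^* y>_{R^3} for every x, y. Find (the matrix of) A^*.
A^* = A^T =
[[-1, 2, 3],
 [-2, -1, 1],
 [1, 1, -2]]

For real matrices with standard dot products, the defining identity <Ax, y> = <x, A^* y> gives (Ax)^T y = x^T (A^*) y, i.e. x^T A^T y = x^T (A^*) y. Since this holds for all x, y, we must have A^* = A^T. Therefore
A^* =
[[-1, 2, 3],
 [-2, -1, 1],
 [1, 1, -2]].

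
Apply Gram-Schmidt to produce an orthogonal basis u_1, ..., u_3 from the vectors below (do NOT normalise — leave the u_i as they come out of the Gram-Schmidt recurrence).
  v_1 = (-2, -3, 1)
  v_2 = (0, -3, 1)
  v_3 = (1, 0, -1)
Orthogonal basis:
  u_1 = (-2, -3, 1)
  u_2 = (10/7, -6/7, 2/7)
  u_3 = (0, -3/10, -9/10)

Apply the Gram-Schmidt recurrence
  u_1 = v_1
  u_i = v_i − Σ_{j<i} ((v_i · u_j) / (u_j · u_j)) · u_j.

Step by step this gives:
  u_1 = (-2, -3, 1)
  u_2 = (10/7, -6/7, 2/7)
  u_3 = (0, -3/10, -9/10)

Orthogonality check:
  u_2 · u_1 = 0 (should be 0)
  u_3 · u_1 = 0 (should be 0)
  u_3 · u_2 = 0 (should be 0)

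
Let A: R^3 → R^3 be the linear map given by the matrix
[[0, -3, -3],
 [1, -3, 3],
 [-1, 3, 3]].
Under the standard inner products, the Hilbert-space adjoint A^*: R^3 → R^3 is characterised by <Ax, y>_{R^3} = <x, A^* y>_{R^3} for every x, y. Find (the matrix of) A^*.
A^* = A^T =
[[0, 1, -1],
 [-3, -3, 3],
 [-3, 3, 3]]

For real matrices with standard dot products, the defining identity <Ax, y> = <x, A^* y> gives (Ax)^T y = x^T (A^*) y, i.e. x^T A^T y = x^T (A^*) y. Since this holds for all x, y, we must have A^* = A^T. Therefore
A^* =
[[0, 1, -1],
 [-3, -3, 3],
 [-3, 3, 3]].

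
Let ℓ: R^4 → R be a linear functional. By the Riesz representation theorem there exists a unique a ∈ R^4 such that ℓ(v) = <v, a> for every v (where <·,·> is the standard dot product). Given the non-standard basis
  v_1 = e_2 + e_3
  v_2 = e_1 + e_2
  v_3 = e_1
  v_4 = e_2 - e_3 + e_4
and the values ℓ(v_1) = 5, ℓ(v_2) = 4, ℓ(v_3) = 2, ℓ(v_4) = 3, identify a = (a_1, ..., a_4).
a = (2, 2, 3, 4)

Write a = (a_1, ..., a_4) in the standard basis. For each basis vector v_i, ℓ(v_i) = <v_i, a> is a linear equation in the a_j's. Collect the n equations into a matrix system V a = ℓ, where row i of V is v_i (expressed in the standard basis). Since V is invertible (lower-triangular with 1s on the diagonal, up to permutation), solve by back-substitution:
  V =
[[0, 1, 1, 0],
 [1, 1, 0, 0],
 [1, 0, 0, 0],
 [0, 1, -1, 1]]
  V a = (5, 4, 2, 3)
Solving gives a = (2, 2, 3, 4).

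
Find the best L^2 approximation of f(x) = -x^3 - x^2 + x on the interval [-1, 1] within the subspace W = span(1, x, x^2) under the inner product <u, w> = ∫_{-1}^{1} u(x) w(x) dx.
g(x) = -x^2 + 2*x/5

The best approximation g ∈ W is the orthogonal projection of f onto W. Writing g = a_0 + a_1 x + a_2 x^2, the coefficients solve the normal equations G · a = b where
  G_{ij} = <φ_i, φ_j> and b_i = <f, φ_i>, with φ_0 = 1, φ_1 = x, φ_2 = x^2.
G =
  [2, 0, 2/3]
  [0, 2/3, 0]
  [2/3, 0, 2/5],
b = (-2/3, 4/15, -2/5).
Solving gives a_0 = 0, a_1 = 2/5, a_2 = -1, so
  g(x) = -x^2 + 2*x/5.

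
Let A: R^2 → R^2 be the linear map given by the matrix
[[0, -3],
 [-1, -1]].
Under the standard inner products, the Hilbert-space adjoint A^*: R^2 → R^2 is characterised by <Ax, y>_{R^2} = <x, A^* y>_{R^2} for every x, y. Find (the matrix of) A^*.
A^* = A^T =
[[0, -1],
 [-3, -1]]

For real matrices with standard dot products, the defining identity <Ax, y> = <x, A^* y> gives (Ax)^T y = x^T (A^*) y, i.e. x^T A^T y = x^T (A^*) y. Since this holds for all x, y, we must have A^* = A^T. Therefore
A^* =
[[0, -1],
 [-3, -1]].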